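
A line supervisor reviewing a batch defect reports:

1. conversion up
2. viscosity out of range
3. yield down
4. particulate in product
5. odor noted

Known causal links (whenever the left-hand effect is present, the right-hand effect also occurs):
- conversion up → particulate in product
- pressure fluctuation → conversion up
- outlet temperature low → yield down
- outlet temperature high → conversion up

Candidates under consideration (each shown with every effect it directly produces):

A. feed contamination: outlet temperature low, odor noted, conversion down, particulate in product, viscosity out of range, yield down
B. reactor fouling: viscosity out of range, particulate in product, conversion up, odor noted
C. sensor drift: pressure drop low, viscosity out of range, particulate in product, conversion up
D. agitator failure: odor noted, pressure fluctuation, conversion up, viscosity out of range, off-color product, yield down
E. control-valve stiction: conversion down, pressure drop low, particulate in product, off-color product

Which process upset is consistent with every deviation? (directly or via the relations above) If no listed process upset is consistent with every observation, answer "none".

D

Per-candidate check:
(A) feed contamination — conversion up NO; viscosity out of range yes; yield down yes; particulate in product yes; odor noted yes
(B) reactor fouling — conversion up yes; viscosity out of range yes; yield down NO; particulate in product yes; odor noted yes
(C) sensor drift — conversion up yes; viscosity out of range yes; yield down NO; particulate in product yes; odor noted NO
(D) agitator failure — accounts for every observation (particulate in product through conversion up → particulate in product)
(E) control-valve stiction — conversion up NO; viscosity out of range NO; yield down NO; particulate in product yes; odor noted NO
(D) is the only candidate with no mismatches.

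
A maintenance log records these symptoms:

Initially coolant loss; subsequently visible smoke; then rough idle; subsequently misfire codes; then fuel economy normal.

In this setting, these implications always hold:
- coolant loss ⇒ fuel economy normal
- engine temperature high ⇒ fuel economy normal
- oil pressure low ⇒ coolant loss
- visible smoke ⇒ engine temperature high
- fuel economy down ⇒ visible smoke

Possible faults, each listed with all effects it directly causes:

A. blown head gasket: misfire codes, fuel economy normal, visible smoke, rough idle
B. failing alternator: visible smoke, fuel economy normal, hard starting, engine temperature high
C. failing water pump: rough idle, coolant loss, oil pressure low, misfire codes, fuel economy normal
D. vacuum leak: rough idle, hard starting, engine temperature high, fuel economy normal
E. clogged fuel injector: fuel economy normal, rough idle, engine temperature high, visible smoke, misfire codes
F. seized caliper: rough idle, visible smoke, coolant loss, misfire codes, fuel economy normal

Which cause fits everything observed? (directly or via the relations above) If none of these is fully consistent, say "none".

Per-candidate check:
(A) blown head gasket — does not account for coolant loss
(B) failing alternator — does not account for coolant loss, rough idle, misfire codes
(C) failing water pump — coolant loss yes; visible smoke NO; rough idle yes; misfire codes yes; fuel economy normal yes
(D) vacuum leak — does not account for coolant loss, visible smoke, misfire codes
(E) clogged fuel injector — does not account for coolant loss
(F) seized caliper — accounts for every observation
(F) is the only candidate with no mismatches.

F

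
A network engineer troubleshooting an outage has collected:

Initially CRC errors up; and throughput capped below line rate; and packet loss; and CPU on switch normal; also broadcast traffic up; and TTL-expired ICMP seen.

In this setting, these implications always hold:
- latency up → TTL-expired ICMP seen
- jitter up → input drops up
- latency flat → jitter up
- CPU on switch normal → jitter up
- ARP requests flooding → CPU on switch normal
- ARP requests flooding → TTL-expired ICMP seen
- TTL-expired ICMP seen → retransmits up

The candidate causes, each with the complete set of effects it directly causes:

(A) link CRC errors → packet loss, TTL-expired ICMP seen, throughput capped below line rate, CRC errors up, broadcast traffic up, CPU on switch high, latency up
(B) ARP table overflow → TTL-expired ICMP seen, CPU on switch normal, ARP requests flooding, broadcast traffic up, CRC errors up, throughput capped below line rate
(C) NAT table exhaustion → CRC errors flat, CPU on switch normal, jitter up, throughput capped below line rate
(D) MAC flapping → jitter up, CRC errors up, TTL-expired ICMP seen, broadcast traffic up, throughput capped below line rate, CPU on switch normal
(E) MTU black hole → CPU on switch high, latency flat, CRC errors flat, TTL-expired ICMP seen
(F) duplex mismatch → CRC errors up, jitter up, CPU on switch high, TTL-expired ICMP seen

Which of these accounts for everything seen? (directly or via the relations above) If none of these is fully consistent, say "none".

Per-candidate check:
(A) link CRC errors — CRC errors up yes; throughput capped below line rate yes; packet loss yes; CPU on switch normal NO; broadcast traffic up yes; TTL-expired ICMP seen yes
(B) ARP table overflow — CRC errors up yes; throughput capped below line rate yes; packet loss NO; CPU on switch normal yes; broadcast traffic up yes; TTL-expired ICMP seen yes
(C) NAT table exhaustion — CRC errors up NO; throughput capped below line rate yes; packet loss NO; CPU on switch normal yes; broadcast traffic up NO; TTL-expired ICMP seen NO
(D) MAC flapping — does not account for packet loss
(E) MTU black hole — CRC errors up NO; throughput capped below line rate NO; packet loss NO; CPU on switch normal NO; broadcast traffic up NO; TTL-expired ICMP seen yes
(F) duplex mismatch — CRC errors up yes; throughput capped below line rate NO; packet loss NO; CPU on switch normal NO; broadcast traffic up NO; TTL-expired ICMP seen yes
None of the listed candidates fits everything.

none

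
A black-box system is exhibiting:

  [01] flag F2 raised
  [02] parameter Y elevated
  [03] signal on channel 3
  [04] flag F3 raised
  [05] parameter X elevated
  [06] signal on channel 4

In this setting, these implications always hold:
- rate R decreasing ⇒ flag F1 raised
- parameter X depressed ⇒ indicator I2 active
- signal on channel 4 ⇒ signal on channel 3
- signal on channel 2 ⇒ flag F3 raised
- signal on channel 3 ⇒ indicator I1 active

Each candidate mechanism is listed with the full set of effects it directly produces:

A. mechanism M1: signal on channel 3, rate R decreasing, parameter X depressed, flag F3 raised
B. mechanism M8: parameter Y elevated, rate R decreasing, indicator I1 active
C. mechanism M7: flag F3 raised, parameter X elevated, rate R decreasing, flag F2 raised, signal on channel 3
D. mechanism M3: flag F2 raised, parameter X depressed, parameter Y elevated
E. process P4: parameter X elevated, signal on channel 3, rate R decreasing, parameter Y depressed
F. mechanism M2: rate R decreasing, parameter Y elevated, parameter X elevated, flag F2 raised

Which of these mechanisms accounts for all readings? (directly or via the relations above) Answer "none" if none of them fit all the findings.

Per-candidate check:
(A) mechanism M1 — fails on flag F2 raised, parameter Y elevated, parameter X elevated, signal on channel 4 (predicts parameter X depressed, not parameter X elevated)
(B) mechanism M8 — flag F2 raised -; parameter Y elevated +; signal on channel 3 -; flag F3 raised -; parameter X elevated -; signal on channel 4 -
(C) mechanism M7 — flag F2 raised +; parameter Y elevated -; signal on channel 3 +; flag F3 raised +; parameter X elevated +; signal on channel 4 -
(D) mechanism M3 — flag F2 raised +; parameter Y elevated +; signal on channel 3 -; flag F3 raised -; parameter X elevated -; signal on channel 4 -
(E) process P4 — flag F2 raised -; parameter Y elevated -; signal on channel 3 +; flag F3 raised -; parameter X elevated +; signal on channel 4 -
(F) mechanism M2 — does not account for signal on channel 3, flag F3 raised, signal on channel 4
None of the listed candidates fits everything.

none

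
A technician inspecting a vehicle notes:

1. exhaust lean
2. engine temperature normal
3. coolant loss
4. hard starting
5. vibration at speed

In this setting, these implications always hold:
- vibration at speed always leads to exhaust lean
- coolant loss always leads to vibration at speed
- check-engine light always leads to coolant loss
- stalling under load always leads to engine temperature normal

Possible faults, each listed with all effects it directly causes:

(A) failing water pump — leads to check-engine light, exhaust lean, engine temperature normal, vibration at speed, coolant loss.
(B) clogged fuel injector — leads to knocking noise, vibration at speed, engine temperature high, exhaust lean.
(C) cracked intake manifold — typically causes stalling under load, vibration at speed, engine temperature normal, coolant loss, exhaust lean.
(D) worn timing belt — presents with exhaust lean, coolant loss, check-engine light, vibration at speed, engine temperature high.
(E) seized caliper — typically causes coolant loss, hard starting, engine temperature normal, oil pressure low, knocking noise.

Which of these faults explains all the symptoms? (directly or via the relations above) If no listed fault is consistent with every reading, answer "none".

E

For each candidate, compare predicted effects to what was observed:
(A) failing water pump — does not account for hard starting
(B) clogged fuel injector — exhaust lean ✓; engine temperature normal ✗; coolant loss ✗; hard starting ✗; vibration at speed ✓
(C) cracked intake manifold — exhaust lean ✓; engine temperature normal ✓; coolant loss ✓; hard starting ✗; vibration at speed ✓
(D) worn timing belt — fails on engine temperature normal, hard starting (predicts engine temperature high, not engine temperature normal)
(E) seized caliper — accounts for every observation (exhaust lean via coolant loss → vibration at speed → exhaust lean)
(E) alone accounts for all the evidence.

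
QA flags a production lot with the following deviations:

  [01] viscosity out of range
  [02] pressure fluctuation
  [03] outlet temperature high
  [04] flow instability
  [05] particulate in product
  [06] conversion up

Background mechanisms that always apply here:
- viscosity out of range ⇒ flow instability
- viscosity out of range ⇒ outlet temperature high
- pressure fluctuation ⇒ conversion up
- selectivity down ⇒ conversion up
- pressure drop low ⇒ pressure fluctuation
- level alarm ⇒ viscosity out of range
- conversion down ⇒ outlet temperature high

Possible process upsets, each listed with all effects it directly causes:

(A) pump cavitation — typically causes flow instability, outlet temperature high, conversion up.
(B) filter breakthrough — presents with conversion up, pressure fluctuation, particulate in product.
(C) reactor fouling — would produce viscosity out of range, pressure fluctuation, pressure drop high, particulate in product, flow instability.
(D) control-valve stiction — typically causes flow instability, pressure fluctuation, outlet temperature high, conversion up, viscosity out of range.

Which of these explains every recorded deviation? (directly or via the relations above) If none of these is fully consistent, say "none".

C

Checking each candidate against the observations:
(A) pump cavitation — does not account for viscosity out of range, pressure fluctuation, particulate in product
(B) filter breakthrough — viscosity out of range miss; pressure fluctuation match; outlet temperature high miss; flow instability miss; particulate in product match; conversion up match
(C) reactor fouling — viscosity out of range match; pressure fluctuation match; outlet temperature high match (through viscosity out of range → outlet temperature high); flow instability match; particulate in product match; conversion up match (through pressure fluctuation → conversion up)
(D) control-valve stiction — viscosity out of range match; pressure fluctuation match; outlet temperature high match; flow instability match; particulate in product miss; conversion up match
(C) alone accounts for all the evidence.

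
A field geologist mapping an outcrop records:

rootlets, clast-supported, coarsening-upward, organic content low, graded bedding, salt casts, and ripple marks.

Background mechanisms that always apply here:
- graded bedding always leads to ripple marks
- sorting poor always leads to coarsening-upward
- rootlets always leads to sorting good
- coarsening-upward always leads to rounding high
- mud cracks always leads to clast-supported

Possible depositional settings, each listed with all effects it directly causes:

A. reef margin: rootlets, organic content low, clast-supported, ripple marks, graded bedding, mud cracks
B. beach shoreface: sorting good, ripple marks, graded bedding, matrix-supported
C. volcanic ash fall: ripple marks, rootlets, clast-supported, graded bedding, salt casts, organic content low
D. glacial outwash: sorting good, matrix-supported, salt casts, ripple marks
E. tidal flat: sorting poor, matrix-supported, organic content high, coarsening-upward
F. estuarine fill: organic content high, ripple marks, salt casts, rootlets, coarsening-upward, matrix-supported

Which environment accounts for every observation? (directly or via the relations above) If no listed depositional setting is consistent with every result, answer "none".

Checking each candidate against the observations:
(A) reef margin — rootlets ✓; clast-supported ✓; coarsening-upward ✗; organic content low ✓; graded bedding ✓; salt casts ✗; ripple marks ✓
(B) beach shoreface — fails on rootlets, clast-supported, coarsening-upward, organic content low, salt casts (predicts matrix-supported, not clast-supported)
(C) volcanic ash fall — rootlets ✓; clast-supported ✓; coarsening-upward ✗; organic content low ✓; graded bedding ✓; salt casts ✓; ripple marks ✓
(D) glacial outwash — fails on rootlets, clast-supported, coarsening-upward, organic content low, graded bedding (predicts matrix-supported, not clast-supported)
(E) tidal flat — fails on rootlets, clast-supported, organic content low, graded bedding, salt casts, ripple marks (predicts matrix-supported, not clast-supported; predicts organic content high, not organic content low)
(F) estuarine fill — rootlets ✓; clast-supported ✗; coarsening-upward ✓; organic content low ✗; graded bedding ✗; salt casts ✓; ripple marks ✓
Every candidate fails on at least one observation.

none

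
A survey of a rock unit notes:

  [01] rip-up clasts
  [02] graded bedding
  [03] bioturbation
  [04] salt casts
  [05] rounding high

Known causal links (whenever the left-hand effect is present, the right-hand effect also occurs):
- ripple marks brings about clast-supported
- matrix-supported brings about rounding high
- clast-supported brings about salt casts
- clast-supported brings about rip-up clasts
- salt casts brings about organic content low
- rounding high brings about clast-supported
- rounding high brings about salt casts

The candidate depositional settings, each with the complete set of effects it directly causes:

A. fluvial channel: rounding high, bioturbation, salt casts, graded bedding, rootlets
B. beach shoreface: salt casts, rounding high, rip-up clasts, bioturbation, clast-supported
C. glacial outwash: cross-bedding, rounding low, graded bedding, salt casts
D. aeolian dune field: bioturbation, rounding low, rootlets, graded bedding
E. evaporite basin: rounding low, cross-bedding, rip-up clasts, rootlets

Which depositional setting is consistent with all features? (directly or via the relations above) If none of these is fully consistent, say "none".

Testing each hypothesis:
(A) fluvial channel — rip-up clasts ✓ (via rounding high → clast-supported → rip-up clasts); graded bedding ✓; bioturbation ✓; salt casts ✓; rounding high ✓
(B) beach shoreface — rip-up clasts ✓; graded bedding ✗; bioturbation ✓; salt casts ✓; rounding high ✓
(C) glacial outwash — fails on rip-up clasts, bioturbation, rounding high (predicts rounding low, not rounding high)
(D) aeolian dune field — rip-up clasts ✗; graded bedding ✓; bioturbation ✓; salt casts ✗; rounding high ✗
(E) evaporite basin — rip-up clasts ✓; graded bedding ✗; bioturbation ✗; salt casts ✗; rounding high ✗
(A) alone accounts for all the evidence.

A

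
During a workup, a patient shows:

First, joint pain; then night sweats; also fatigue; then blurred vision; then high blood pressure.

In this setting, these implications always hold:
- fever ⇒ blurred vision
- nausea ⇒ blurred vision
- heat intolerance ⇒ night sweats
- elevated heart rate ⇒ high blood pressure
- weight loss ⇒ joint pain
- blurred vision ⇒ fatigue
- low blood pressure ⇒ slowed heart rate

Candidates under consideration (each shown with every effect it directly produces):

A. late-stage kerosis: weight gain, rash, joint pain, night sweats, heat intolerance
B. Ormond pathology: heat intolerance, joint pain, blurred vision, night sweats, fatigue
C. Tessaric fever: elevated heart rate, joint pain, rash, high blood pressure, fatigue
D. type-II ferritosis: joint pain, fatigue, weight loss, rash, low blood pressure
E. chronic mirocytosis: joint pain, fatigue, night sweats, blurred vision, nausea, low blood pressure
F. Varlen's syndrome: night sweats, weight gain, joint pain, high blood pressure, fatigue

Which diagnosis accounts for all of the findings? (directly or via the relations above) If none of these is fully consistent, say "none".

none

Checking each candidate against the observations:
(A) late-stage kerosis — joint pain match; night sweats match; fatigue miss; blurred vision miss; high blood pressure miss
(B) Ormond pathology — joint pain match; night sweats match; fatigue match; blurred vision match; high blood pressure miss
(C) Tessaric fever — joint pain match; night sweats miss; fatigue match; blurred vision miss; high blood pressure match
(D) type-II ferritosis — fails on night sweats, blurred vision, high blood pressure (predicts low blood pressure, not high blood pressure)
(E) chronic mirocytosis — joint pain match; night sweats match; fatigue match; blurred vision match; high blood pressure miss
(F) Varlen's syndrome — does not account for blurred vision
None of the listed candidates fits everything.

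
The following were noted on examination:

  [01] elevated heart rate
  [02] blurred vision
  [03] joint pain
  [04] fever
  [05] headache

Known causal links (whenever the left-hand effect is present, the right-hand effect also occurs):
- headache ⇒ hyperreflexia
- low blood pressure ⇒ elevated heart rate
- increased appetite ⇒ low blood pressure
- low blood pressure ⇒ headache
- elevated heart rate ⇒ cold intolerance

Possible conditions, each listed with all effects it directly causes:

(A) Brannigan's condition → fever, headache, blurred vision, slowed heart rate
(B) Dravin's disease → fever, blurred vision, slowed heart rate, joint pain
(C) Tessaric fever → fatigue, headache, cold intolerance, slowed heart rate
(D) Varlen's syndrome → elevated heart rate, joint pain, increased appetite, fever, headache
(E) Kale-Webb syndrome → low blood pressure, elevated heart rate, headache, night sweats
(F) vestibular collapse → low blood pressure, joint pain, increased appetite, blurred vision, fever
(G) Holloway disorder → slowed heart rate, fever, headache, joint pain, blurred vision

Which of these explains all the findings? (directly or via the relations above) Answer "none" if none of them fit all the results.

Per-candidate check:
(A) Brannigan's condition — fails on elevated heart rate, joint pain (predicts slowed heart rate, not elevated heart rate)
(B) Dravin's disease — elevated heart rate NO; blurred vision yes; joint pain yes; fever yes; headache NO
(C) Tessaric fever — elevated heart rate NO; blurred vision NO; joint pain NO; fever NO; headache yes
(D) Varlen's syndrome — does not account for blurred vision
(E) Kale-Webb syndrome — elevated heart rate yes; blurred vision NO; joint pain NO; fever NO; headache yes
(F) vestibular collapse — elevated heart rate yes (by low blood pressure → elevated heart rate); blurred vision yes; joint pain yes; fever yes; headache yes (by low blood pressure → headache)
(G) Holloway disorder — elevated heart rate NO; blurred vision yes; joint pain yes; fever yes; headache yes
Only (F) is consistent with every observation.

F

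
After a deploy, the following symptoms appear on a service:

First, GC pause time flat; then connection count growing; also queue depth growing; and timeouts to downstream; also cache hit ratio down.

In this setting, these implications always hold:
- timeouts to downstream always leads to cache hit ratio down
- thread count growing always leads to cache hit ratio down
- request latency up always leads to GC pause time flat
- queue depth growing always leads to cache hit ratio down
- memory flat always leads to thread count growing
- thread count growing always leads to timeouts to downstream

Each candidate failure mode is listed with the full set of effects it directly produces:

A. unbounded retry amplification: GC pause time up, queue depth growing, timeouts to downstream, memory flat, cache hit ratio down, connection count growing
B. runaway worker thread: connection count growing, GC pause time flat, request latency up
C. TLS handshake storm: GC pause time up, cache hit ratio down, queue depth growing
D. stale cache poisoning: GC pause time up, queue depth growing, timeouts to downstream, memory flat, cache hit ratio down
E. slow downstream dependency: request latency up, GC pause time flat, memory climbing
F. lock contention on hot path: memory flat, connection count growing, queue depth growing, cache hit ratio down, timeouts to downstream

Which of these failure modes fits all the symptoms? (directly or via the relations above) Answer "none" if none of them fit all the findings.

Checking each candidate against the observations:
(A) unbounded retry amplification — GC pause time flat NO; connection count growing yes; queue depth growing yes; timeouts to downstream yes; cache hit ratio down yes
(B) runaway worker thread — does not account for queue depth growing, timeouts to downstream, cache hit ratio down
(C) TLS handshake storm — GC pause time flat NO; connection count growing NO; queue depth growing yes; timeouts to downstream NO; cache hit ratio down yes
(D) stale cache poisoning — fails on GC pause time flat, connection count growing (predicts GC pause time up, not GC pause time flat)
(E) slow downstream dependency — does not account for connection count growing, queue depth growing, timeouts to downstream, cache hit ratio down
(F) lock contention on hot path — does not account for GC pause time flat
None of the listed candidates fits everything.

none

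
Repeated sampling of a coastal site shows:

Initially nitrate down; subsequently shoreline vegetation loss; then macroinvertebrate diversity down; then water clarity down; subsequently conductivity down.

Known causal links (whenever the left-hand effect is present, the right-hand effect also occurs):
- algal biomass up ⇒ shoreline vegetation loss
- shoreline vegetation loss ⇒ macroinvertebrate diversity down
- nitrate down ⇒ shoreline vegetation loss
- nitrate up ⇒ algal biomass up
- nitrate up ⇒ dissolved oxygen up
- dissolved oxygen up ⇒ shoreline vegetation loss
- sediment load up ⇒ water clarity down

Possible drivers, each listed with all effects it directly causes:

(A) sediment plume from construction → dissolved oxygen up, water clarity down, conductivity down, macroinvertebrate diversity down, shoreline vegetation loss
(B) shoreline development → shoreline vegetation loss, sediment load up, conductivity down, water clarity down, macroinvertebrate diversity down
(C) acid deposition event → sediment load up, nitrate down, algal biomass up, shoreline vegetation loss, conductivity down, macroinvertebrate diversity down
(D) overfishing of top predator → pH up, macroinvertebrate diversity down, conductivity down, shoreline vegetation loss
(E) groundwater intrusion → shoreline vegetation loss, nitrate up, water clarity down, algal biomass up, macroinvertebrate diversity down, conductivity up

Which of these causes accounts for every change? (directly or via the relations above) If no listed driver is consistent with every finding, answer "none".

C

For each candidate, compare predicted effects to what was observed:
(A) sediment plume from construction — does not account for nitrate down
(B) shoreline development — does not account for nitrate down
(C) acid deposition event — accounts for every observation (water clarity down via sediment load up → water clarity down)
(D) overfishing of top predator — does not account for nitrate down, water clarity down
(E) groundwater intrusion — nitrate down ✗; shoreline vegetation loss ✓; macroinvertebrate diversity down ✓; water clarity down ✓; conductivity down ✗
(C) is the only candidate with no mismatches.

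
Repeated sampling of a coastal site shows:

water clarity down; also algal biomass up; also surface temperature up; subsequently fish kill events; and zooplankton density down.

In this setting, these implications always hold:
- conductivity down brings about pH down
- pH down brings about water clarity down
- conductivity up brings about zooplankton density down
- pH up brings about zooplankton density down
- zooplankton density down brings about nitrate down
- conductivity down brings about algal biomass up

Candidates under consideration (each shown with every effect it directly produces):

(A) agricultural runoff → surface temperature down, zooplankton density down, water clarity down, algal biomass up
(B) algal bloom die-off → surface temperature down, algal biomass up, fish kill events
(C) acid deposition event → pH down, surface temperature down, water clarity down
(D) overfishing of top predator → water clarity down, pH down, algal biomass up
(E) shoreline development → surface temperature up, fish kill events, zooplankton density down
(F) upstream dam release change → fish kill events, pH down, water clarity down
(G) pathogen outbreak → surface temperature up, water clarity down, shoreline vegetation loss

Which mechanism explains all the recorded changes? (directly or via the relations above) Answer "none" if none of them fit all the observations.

For each candidate, compare predicted effects to what was observed:
(A) agricultural runoff — fails on surface temperature up, fish kill events (predicts surface temperature down, not surface temperature up)
(B) algal bloom die-off — water clarity down miss; algal biomass up match; surface temperature up miss; fish kill events match; zooplankton density down miss
(C) acid deposition event — fails on algal biomass up, surface temperature up, fish kill events, zooplankton density down (predicts surface temperature down, not surface temperature up)
(D) overfishing of top predator — water clarity down match; algal biomass up match; surface temperature up miss; fish kill events miss; zooplankton density down miss
(E) shoreline development — does not account for water clarity down, algal biomass up
(F) upstream dam release change — water clarity down match; algal biomass up miss; surface temperature up miss; fish kill events match; zooplankton density down miss
(G) pathogen outbreak — water clarity down match; algal biomass up miss; surface temperature up match; fish kill events miss; zooplankton density down miss
None of the listed candidates fits everything.

none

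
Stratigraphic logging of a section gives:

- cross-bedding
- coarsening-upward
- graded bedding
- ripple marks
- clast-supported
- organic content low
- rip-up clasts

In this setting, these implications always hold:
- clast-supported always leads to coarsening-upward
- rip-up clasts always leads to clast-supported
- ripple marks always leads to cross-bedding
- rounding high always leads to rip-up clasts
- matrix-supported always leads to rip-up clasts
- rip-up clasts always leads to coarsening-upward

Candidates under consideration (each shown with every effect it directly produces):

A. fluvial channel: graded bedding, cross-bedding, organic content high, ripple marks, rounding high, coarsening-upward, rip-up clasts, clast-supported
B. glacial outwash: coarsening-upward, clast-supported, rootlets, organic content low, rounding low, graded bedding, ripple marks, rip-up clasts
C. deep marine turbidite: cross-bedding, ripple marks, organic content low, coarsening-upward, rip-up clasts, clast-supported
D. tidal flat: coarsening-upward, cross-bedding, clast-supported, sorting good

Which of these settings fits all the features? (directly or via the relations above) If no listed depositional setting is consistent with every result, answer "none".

B

Checking each candidate against the observations:
(A) fluvial channel — fails on organic content low (predicts organic content high, not organic content low)
(B) glacial outwash — accounts for every observation (cross-bedding by ripple marks → cross-bedding)
(C) deep marine turbidite — cross-bedding yes; coarsening-upward yes; graded bedding NO; ripple marks yes; clast-supported yes; organic content low yes; rip-up clasts yes
(D) tidal flat — cross-bedding yes; coarsening-upward yes; graded bedding NO; ripple marks NO; clast-supported yes; organic content low NO; rip-up clasts NO
Only (B) is consistent with every observation.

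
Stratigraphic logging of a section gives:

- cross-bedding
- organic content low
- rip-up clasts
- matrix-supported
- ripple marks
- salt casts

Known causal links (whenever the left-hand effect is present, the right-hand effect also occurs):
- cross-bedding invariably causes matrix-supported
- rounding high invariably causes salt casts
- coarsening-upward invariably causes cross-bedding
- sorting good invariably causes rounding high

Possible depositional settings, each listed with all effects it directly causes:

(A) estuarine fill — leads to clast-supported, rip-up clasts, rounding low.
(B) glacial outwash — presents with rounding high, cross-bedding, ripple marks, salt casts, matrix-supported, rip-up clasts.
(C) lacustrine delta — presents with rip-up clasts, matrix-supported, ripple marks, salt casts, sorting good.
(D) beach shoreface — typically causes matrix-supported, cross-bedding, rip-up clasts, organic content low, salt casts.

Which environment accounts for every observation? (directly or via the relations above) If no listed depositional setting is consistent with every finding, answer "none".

none

Per-candidate check:
(A) estuarine fill — cross-bedding NO; organic content low NO; rip-up clasts yes; matrix-supported NO; ripple marks NO; salt casts NO
(B) glacial outwash — does not account for organic content low
(C) lacustrine delta — does not account for cross-bedding, organic content low
(D) beach shoreface — does not account for ripple marks
Every candidate fails on at least one observation.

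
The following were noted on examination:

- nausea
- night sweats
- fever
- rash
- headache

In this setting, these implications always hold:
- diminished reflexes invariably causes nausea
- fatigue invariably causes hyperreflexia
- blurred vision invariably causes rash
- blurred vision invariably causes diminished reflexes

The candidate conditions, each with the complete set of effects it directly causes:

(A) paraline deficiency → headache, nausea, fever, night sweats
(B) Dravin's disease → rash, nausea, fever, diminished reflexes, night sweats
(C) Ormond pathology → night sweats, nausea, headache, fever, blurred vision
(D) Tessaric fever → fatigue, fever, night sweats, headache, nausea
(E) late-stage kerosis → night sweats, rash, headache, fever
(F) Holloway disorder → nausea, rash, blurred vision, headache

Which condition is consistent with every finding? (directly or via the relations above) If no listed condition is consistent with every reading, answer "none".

C

Per-candidate check:
(A) paraline deficiency — does not account for rash
(B) Dravin's disease — nausea match; night sweats match; fever match; rash match; headache miss
(C) Ormond pathology — nausea match; night sweats match; fever match; rash match (via blurred vision → rash); headache match
(D) Tessaric fever — does not account for rash
(E) late-stage kerosis — nausea miss; night sweats match; fever match; rash match; headache match
(F) Holloway disorder — does not account for night sweats, fever
Only (C) is consistent with every observation.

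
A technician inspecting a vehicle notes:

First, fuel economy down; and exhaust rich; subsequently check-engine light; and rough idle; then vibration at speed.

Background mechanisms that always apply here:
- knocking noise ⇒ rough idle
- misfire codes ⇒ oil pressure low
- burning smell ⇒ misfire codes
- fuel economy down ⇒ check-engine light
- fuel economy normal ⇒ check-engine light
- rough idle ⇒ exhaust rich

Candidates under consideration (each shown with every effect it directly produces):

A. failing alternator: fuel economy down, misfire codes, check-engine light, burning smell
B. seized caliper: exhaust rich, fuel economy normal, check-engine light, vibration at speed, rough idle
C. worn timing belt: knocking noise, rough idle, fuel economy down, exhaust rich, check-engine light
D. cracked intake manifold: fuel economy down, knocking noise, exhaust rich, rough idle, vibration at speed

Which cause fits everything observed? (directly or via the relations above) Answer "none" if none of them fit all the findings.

D

Checking each candidate against the observations:
(A) failing alternator — does not account for exhaust rich, rough idle, vibration at speed
(B) seized caliper — fuel economy down ✗; exhaust rich ✓; check-engine light ✓; rough idle ✓; vibration at speed ✓
(C) worn timing belt — does not account for vibration at speed
(D) cracked intake manifold — fuel economy down ✓; exhaust rich ✓; check-engine light ✓ (via fuel economy down → check-engine light); rough idle ✓; vibration at speed ✓
(D) is the only candidate with no mismatches.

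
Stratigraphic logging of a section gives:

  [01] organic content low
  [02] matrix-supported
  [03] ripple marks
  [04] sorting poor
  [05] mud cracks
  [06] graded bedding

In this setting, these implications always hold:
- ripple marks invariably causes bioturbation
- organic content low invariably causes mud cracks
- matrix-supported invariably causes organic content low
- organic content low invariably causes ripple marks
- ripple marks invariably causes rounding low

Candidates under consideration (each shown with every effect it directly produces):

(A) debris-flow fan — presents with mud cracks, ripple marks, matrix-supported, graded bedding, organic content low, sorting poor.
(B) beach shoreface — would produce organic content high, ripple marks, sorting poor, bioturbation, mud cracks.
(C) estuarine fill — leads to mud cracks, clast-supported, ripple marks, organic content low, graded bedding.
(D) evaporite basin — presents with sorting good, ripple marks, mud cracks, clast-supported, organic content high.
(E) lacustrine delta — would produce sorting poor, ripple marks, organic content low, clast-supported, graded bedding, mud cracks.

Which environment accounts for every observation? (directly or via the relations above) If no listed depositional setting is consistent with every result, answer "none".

Checking each candidate against the observations:
(A) debris-flow fan — accounts for every observation
(B) beach shoreface — fails on organic content low, matrix-supported, graded bedding (predicts organic content high, not organic content low)
(C) estuarine fill — organic content low yes; matrix-supported NO; ripple marks yes; sorting poor NO; mud cracks yes; graded bedding yes
(D) evaporite basin — organic content low NO; matrix-supported NO; ripple marks yes; sorting poor NO; mud cracks yes; graded bedding NO
(E) lacustrine delta — fails on matrix-supported (predicts clast-supported, not matrix-supported)
Only (A) is consistent with every observation.

A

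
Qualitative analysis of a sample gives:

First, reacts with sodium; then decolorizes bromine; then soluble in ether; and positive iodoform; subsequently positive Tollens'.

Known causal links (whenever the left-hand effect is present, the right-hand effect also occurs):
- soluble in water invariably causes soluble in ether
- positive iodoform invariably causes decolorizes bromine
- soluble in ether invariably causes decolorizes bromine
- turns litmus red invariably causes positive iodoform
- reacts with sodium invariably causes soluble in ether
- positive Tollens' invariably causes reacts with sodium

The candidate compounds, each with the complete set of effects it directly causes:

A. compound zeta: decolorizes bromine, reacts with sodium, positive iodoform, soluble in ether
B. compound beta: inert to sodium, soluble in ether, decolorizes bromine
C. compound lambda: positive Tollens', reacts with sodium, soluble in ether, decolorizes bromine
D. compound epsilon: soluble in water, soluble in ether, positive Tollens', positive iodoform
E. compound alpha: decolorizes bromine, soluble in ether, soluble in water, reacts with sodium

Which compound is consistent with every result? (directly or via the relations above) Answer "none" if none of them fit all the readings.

Per-candidate check:
(A) compound zeta — reacts with sodium ✓; decolorizes bromine ✓; soluble in ether ✓; positive iodoform ✓; positive Tollens' ✗
(B) compound beta — fails on reacts with sodium, positive iodoform, positive Tollens' (predicts inert to sodium, not reacts with sodium)
(C) compound lambda — does not account for positive iodoform
(D) compound epsilon — reacts with sodium ✓ (by positive Tollens' → reacts with sodium); decolorizes bromine ✓ (by positive iodoform → decolorizes bromine); soluble in ether ✓; positive iodoform ✓; positive Tollens' ✓
(E) compound alpha — reacts with sodium ✓; decolorizes bromine ✓; soluble in ether ✓; positive iodoform ✗; positive Tollens' ✗
Only (D) is consistent with every observation.

D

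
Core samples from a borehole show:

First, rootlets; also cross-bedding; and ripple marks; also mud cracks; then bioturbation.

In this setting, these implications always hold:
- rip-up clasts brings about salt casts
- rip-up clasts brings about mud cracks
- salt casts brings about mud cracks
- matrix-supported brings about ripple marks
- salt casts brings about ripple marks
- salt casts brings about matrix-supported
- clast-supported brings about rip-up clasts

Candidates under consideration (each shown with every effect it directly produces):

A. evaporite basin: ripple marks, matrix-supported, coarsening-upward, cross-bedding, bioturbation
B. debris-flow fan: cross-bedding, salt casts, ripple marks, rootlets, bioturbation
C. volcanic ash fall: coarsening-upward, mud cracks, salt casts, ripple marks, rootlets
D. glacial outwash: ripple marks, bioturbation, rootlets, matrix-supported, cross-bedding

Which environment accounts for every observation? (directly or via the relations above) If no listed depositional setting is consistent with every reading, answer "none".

B

Checking each candidate against the observations:
(A) evaporite basin — does not account for rootlets, mud cracks
(B) debris-flow fan — rootlets +; cross-bedding +; ripple marks +; mud cracks + (through salt casts → mud cracks); bioturbation +
(C) volcanic ash fall — does not account for cross-bedding, bioturbation
(D) glacial outwash — rootlets +; cross-bedding +; ripple marks +; mud cracks -; bioturbation +
(B) is the only candidate with no mismatches.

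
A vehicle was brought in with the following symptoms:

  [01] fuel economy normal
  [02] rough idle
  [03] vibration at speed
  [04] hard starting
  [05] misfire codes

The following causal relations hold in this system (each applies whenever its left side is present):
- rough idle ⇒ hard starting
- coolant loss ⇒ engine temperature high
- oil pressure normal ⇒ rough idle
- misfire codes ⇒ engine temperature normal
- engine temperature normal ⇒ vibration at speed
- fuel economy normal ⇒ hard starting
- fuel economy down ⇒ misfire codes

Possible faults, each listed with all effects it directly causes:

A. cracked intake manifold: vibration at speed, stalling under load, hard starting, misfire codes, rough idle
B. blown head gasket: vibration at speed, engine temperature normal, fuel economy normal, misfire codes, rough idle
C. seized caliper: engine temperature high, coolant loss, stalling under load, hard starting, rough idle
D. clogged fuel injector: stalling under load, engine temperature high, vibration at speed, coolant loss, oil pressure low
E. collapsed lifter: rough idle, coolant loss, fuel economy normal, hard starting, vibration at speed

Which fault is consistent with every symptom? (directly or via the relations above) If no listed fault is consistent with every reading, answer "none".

B

For each candidate, compare predicted effects to what was observed:
(A) cracked intake manifold — fuel economy normal NO; rough idle yes; vibration at speed yes; hard starting yes; misfire codes yes
(B) blown head gasket — accounts for every observation (hard starting through fuel economy normal → hard starting)
(C) seized caliper — does not account for fuel economy normal, vibration at speed, misfire codes
(D) clogged fuel injector — does not account for fuel economy normal, rough idle, hard starting, misfire codes
(E) collapsed lifter — does not account for misfire codes
(B) is the only candidate with no mismatches.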